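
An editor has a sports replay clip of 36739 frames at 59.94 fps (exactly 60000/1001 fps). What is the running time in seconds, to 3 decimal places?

Running time = 36739 × 1001/60000 = 36775739/60000 s ≈ 612.929 s.

612.929 seconds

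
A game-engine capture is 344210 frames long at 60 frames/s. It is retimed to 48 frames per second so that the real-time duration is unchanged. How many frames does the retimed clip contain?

Target frames = source frames × (target rate / source rate) = 344210 × (48)/(60) = 344210 × 4/5 = 275368.

275368 frames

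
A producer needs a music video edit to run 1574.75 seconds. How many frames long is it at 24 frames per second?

37794 frames

Frames = 1574.75 × 24 = 37794.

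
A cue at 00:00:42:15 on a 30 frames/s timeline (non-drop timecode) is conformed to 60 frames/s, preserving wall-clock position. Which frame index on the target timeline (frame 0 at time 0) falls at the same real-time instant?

Source frame index: (0×3600 + 0×60 + 42) × 30 + 15 = 1275.
Real time: 1275 / (30) = 85/2 s.
Target frame: (85/2) × (60) = 2550.

frame 2550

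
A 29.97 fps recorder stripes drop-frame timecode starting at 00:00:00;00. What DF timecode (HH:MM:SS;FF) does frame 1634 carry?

Ten DF minutes hold 17982 frames, so frame 1634 lies in block 0 (frames 0–17981) with 1634 frames into that block.
The block's first minute is 1800 frames and the rest 1798 each; 1634 frames reaches minute 0, so 0 × 18 + 0 × 2 = 0 labels have been skipped so far.
Adding those back, label number 1634 + 0 = 1634 at 30 labels/s is 54 s + 14 f = 0 h 0 min 54 s frame 14, i.e. 00:00:54;14.

00:00:54;14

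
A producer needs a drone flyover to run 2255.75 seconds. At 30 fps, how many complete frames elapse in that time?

67672 frames

Frames = 2255.75 × 30 = 135345/2 ≈ 67672.5000.
Complete frames: 67672.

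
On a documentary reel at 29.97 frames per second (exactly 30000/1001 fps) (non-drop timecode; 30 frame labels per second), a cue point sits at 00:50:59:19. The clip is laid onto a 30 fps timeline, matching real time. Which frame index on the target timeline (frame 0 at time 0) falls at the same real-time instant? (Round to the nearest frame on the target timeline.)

frame 91881

Source frame index: (0×3600 + 50×60 + 59) × 30 + 19 = 91789.
Real time: 91789 / (30000/1001) = 91880789/30000 s.
Target frame: (91880789/30000) × (30) = 91880789/1000 ≈ 91880.789 → 91881.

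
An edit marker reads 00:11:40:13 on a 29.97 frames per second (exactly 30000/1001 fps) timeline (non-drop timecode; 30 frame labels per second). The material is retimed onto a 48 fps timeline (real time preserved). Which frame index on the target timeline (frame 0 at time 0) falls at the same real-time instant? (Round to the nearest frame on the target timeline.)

frame 33654

Source frame index: (0×3600 + 11×60 + 40) × 30 + 13 = 21013.
Real time: 21013 / (30000/1001) = 21034013/30000 s.
Target frame: (21034013/30000) × (48) = 21034013/625 ≈ 33654.421 → 33654.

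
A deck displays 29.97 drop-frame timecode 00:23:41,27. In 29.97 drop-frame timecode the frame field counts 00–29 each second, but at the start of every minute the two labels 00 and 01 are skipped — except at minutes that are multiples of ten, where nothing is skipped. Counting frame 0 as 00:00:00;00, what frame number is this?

42615

As if non-drop at 30 labels/s: (0 × 3600 + 23 × 60 + 41) × 30 + 27 = 42657.
Minute boundaries passed: 23; those not divisible by 10: 23 − 2 = 21; dropped labels = 2 × 21 = 42.
Actual frame index = 42657 − 42 = 42615.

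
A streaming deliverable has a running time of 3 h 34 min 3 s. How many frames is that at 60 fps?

3 h 34 min 3 s = 12843 s.
Frames = 12843 × 60 = 770580.

770580 frames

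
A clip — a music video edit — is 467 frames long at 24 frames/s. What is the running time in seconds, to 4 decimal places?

Running time = 467 × 1/24 = 467/24 s ≈ 19.4583 s.

19.4583 seconds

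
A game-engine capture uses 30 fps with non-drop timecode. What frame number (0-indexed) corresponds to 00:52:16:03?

frame 94083

Total seconds to the label: (0 × 3600 + 52 × 60 + 16) = 3136.
Frame index = 3136 × 30 + 3 = 94083.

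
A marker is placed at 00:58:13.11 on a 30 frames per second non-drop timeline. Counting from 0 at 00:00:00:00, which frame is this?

104801

Total seconds to the label: (0 × 3600 + 58 × 60 + 13) = 3493.
Frame index = 3493 × 30 + 11 = 104801.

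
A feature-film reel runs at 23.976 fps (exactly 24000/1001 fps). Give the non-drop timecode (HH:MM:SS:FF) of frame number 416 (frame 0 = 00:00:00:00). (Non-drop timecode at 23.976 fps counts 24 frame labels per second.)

00:00:17:08

416 ÷ 24 = 17 full seconds, remainder 8 frames.
17 s = 0 h 0 min 17 s.
Timecode: 00:00:17:08.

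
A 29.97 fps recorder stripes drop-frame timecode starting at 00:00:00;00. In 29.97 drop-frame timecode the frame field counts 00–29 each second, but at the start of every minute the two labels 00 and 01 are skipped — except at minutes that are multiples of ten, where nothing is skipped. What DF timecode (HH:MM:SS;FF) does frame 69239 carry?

00:38:30;09

Ten DF minutes hold 17982 frames, so frame 69239 lies in block 3 (frames 53946–71927) with 15293 frames into that block.
The block's first minute is 1800 frames and the rest 1798 each; 15293 frames reaches minute 8, so 3 × 18 + 8 × 2 = 70 labels have been skipped so far.
Adding those back, label number 69239 + 70 = 69309 at 30 labels/s is 2310 s + 9 f = 0 h 38 min 30 s frame 9, i.e. 00:38:30;09.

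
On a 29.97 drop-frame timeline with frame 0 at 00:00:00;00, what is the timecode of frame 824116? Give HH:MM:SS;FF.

Ten DF minutes hold 17982 frames, so frame 824116 lies in block 45 (frames 809190–827171) with 14926 frames into that block.
The block's first minute is 1800 frames and the rest 1798 each; 14926 frames reaches minute 8, so 45 × 18 + 8 × 2 = 826 labels have been skipped so far.
Adding those back, label number 824116 + 826 = 824942 at 30 labels/s is 27498 s + 2 f = 7 h 38 min 18 s frame 2, i.e. 07:38:18;02.

07:38:18;02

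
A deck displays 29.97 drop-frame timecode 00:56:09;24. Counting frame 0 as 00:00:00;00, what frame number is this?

Complete 10-minute blocks: 5, each 17982 frames → 89910.
Remaining 6 whole minutes in the current block: 1800 + 5 × 1798 = 10790 frames.
Within the current minute: 9 × 30 + 24 − 2 = 292 (labels ;00/;01 skipped at this minute). Total = 89910 + 10790 + 292 = 100992.

100992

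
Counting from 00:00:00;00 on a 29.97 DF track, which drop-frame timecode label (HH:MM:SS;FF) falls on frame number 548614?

05:05:05;14

Ten DF minutes hold 17982 frames, so frame 548614 lies in block 30 (frames 539460–557441) with 9154 frames into that block.
The block's first minute is 1800 frames and the rest 1798 each; 9154 frames reaches minute 5, so 30 × 18 + 5 × 2 = 550 labels have been skipped so far.
Adding those back, label number 548614 + 550 = 549164 at 30 labels/s is 18305 s + 14 f = 5 h 5 min 5 s frame 14, i.e. 05:05:05;14.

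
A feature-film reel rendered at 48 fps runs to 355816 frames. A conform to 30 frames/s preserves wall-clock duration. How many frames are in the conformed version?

Target frames = source frames × (target rate / source rate) = 355816 × (30)/(48) = 355816 × 5/8 = 222385.

222385 frames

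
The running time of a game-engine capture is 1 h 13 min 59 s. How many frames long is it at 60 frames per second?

1 h 13 min 59 s = 4439 s.
Frames = 4439 × 60 = 266340.

266340 frames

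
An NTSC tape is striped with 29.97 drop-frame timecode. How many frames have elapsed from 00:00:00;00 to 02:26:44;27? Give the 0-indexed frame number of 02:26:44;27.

263883

Complete 10-minute blocks: 14, each 17982 frames → 251748.
Remaining 6 whole minutes in the current block: 1800 + 5 × 1798 = 10790 frames.
Within the current minute: 44 × 30 + 27 − 2 = 1345 (labels ;00/;01 skipped at this minute). Total = 251748 + 10790 + 1345 = 263883.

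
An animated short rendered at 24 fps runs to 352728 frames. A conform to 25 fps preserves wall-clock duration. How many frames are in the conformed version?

Frames at target rate = 352728 × (25) / (24) = 367425.

367425 frames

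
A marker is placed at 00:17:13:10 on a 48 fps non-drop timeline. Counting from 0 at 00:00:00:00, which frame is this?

frame 49594

Total seconds to the label: (0 × 3600 + 17 × 60 + 13) = 1033.
Frame index = 1033 × 48 + 10 = 49594.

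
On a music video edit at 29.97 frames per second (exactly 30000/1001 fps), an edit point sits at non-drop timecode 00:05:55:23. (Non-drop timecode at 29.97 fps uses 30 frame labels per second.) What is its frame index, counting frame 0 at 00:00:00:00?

Total seconds to the label: (0 × 3600 + 5 × 60 + 55) = 355.
Frame index = 355 × 30 + 23 = 10673.

10673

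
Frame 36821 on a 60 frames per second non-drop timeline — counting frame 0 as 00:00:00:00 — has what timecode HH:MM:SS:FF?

00:10:13:41

36821 ÷ 60 = 613 full seconds, remainder 41 frames.
613 s = 0 h 10 min 13 s.
Timecode: 00:10:13:41.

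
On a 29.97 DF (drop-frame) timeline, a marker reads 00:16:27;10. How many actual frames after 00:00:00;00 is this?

29590

Complete 10-minute blocks: 1, each 17982 frames → 17982.
Remaining 6 whole minutes in the current block: 1800 + 5 × 1798 = 10790 frames.
Within the current minute: 27 × 30 + 10 − 2 = 818 (labels ;00/;01 skipped at this minute). Total = 17982 + 10790 + 818 = 29590.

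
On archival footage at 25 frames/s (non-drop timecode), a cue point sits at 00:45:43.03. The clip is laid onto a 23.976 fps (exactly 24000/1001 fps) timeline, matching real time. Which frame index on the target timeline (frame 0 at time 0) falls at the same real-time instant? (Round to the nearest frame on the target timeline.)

frame 65769

Source frame index: (0×3600 + 45×60 + 43) × 25 + 3 = 68578.
Real time: 68578 / (25) = 68578/25 s.
Target frame: (68578/25) × (24000/1001) = 65834880/1001 ≈ 65769.111 → 65769.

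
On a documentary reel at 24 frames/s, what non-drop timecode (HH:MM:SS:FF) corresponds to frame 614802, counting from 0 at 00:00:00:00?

07:06:56:18

614802 ÷ 24 = 25616 full seconds, remainder 18 frames.
25616 s = 7 h 6 min 56 s.
Timecode: 07:06:56:18.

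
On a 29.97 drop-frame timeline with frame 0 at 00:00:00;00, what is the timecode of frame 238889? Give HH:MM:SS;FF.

Ten DF minutes hold 17982 frames, so frame 238889 lies in block 13 (frames 233766–251747) with 5123 frames into that block.
The block's first minute is 1800 frames and the rest 1798 each; 5123 frames reaches minute 2, so 13 × 18 + 2 × 2 = 238 labels have been skipped so far.
Adding those back, label number 238889 + 238 = 239127 at 30 labels/s is 7970 s + 27 f = 2 h 12 min 50 s frame 27, i.e. 02:12:50;27.

02:12:50;27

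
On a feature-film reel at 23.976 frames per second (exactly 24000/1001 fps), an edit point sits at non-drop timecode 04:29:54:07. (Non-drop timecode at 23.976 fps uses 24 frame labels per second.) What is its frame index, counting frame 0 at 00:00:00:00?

Total seconds to the label: (4 × 3600 + 29 × 60 + 54) = 16194.
Frame index = 16194 × 24 + 7 = 388663.

frame 388663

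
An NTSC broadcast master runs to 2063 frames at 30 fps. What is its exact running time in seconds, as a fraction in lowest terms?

2063/30 seconds

Running time = 2063 ÷ (30) = 2063 × 1/30 = 2063/30 s.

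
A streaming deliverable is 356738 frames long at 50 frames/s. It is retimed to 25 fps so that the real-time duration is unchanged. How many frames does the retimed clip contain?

Target frames = source frames × (target rate / source rate) = 356738 × (25)/(50) = 356738 × 1/2 = 178369.

178369 frames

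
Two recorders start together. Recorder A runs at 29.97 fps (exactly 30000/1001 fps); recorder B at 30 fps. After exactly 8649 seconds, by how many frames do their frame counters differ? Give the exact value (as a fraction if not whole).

A emits 30000/1001 × 8649 = 259470000/1001 frames; B emits 30 × 8649 = 259470.
Difference = 259470/1001 frames (≈ 259.2108); B is ahead of A.

259470/1001 frames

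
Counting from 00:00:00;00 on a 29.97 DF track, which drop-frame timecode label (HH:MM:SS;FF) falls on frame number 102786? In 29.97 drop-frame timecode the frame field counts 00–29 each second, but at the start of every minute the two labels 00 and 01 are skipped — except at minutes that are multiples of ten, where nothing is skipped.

Ten DF minutes hold 17982 frames, so frame 102786 lies in block 5 (frames 89910–107891) with 12876 frames into that block.
The block's first minute is 1800 frames and the rest 1798 each; 12876 frames reaches minute 7, so 5 × 18 + 7 × 2 = 104 labels have been skipped so far.
Adding those back, label number 102786 + 104 = 102890 at 30 labels/s is 3429 s + 20 f = 0 h 57 min 9 s frame 20, i.e. 00:57:09;20.

00:57:09;20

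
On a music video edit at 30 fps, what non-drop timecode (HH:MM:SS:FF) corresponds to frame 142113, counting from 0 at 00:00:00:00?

01:18:57:03

142113 ÷ 30 = 4737 full seconds, remainder 3 frames.
4737 s = 1 h 18 min 57 s.
Timecode: 01:18:57:03.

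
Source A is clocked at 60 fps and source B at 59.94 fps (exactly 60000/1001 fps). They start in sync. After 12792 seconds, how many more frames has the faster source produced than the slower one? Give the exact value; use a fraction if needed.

A emits 60 × 12792 = 767520 frames; B emits 60000/1001 × 12792 = 59040000/77.
Difference = 59040/77 frames (≈ 766.7532); B is behind A.

59040/77 frames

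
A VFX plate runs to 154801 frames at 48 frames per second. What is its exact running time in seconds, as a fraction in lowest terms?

Running time = 154801 ÷ (48) = 154801 × 1/48 = 154801/48 s.

154801/48 seconds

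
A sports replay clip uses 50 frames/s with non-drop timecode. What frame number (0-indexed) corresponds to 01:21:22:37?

244137

Total seconds to the label: (1 × 3600 + 21 × 60 + 22) = 4882.
Frame index = 4882 × 50 + 37 = 244137.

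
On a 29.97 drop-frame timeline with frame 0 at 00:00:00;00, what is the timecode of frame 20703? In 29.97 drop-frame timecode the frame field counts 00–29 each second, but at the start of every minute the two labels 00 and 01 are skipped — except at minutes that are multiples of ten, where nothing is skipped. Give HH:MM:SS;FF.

00:11:30;23

Each 10-minute DF block holds 10 × 60 × 30 − 9 × 2 = 17982 frames. 20703 ÷ 17982 → 1 full block, remainder 2721.
Within the partial block the first minute is 1800 frames and each further minute 1798, so 1 further minute boundary passed. Total skipped labels = 18 × 1 + 2 × 1 = 20.
Non-drop label index = 20703 + 20 = 20723; at 30 labels/s that is 00:11:30:23, i.e. DF 00:11:30;23.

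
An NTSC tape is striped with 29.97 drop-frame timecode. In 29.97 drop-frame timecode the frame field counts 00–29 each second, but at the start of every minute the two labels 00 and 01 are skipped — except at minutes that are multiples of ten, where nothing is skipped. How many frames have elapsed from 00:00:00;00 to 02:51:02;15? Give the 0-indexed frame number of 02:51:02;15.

307567

As if non-drop at 30 labels/s: (2 × 3600 + 51 × 60 + 2) × 30 + 15 = 307875.
Minute boundaries passed: 171; those not divisible by 10: 171 − 17 = 154; dropped labels = 2 × 154 = 308.
Actual frame index = 307875 − 308 = 307567.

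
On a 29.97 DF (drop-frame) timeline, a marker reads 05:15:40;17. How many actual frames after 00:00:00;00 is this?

Complete 10-minute blocks: 31, each 17982 frames → 557442.
Remaining 5 whole minutes in the current block: 1800 + 4 × 1798 = 8992 frames.
Within the current minute: 40 × 30 + 17 − 2 = 1215 (labels ;00/;01 skipped at this minute). Total = 557442 + 8992 + 1215 = 567649.

567649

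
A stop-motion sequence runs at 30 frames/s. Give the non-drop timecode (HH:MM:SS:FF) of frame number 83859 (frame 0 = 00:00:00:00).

83859 ÷ 30 = 2795 full seconds, remainder 9 frames.
2795 s = 0 h 46 min 35 s.
Timecode: 00:46:35:09.

00:46:35:09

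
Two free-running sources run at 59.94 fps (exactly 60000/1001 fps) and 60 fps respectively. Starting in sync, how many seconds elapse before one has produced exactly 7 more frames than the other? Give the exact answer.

The gap grows by |60 − 60000/1001| = 60/1001 frames per second.
Time for a 7-frame gap: 7 ÷ (60/1001) = 7007/60 s.

7007/60 seconds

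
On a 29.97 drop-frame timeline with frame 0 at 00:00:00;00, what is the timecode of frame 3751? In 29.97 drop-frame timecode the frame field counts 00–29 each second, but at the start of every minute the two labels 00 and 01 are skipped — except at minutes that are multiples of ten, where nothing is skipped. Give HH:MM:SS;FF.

Ten DF minutes hold 17982 frames, so frame 3751 lies in block 0 (frames 0–17981) with 3751 frames into that block.
The block's first minute is 1800 frames and the rest 1798 each; 3751 frames reaches minute 2, so 0 × 18 + 2 × 2 = 4 labels have been skipped so far.
Adding those back, label number 3751 + 4 = 3755 at 30 labels/s is 125 s + 5 f = 0 h 2 min 5 s frame 5, i.e. 00:02:05;05.

00:02:05;05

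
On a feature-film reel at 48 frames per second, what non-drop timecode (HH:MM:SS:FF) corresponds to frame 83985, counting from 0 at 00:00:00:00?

00:29:09:33

83985 ÷ 48 = 1749 full seconds, remainder 33 frames.
1749 s = 0 h 29 min 9 s.
Timecode: 00:29:09:33.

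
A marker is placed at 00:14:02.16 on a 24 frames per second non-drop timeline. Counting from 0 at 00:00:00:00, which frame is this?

Total seconds to the label: (0 × 3600 + 14 × 60 + 2) = 842.
Frame index = 842 × 24 + 16 = 20224.

frame 20224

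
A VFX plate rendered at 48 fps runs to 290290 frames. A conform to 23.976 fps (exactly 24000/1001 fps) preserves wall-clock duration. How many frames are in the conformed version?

145000 frames

Target frames = source frames × (target rate / source rate) = 290290 × (24000/1001)/(48) = 290290 × 500/1001 = 145000.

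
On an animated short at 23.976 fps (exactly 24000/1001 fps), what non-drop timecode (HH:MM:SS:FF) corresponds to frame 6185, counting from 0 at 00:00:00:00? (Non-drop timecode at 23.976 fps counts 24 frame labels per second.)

00:04:17:17

6185 ÷ 24 = 257 full seconds, remainder 17 frames.
257 s = 0 h 4 min 17 s.
Timecode: 00:04:17:17.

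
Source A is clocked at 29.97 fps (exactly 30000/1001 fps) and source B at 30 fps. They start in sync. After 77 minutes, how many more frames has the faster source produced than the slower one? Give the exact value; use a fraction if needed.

1800/13 frames

77 min = 4620 s.
A emits 30000/1001 × 4620 = 1800000/13 frames; B emits 30 × 4620 = 138600.
Difference = 1800/13 frames (≈ 138.4615); B is ahead of A.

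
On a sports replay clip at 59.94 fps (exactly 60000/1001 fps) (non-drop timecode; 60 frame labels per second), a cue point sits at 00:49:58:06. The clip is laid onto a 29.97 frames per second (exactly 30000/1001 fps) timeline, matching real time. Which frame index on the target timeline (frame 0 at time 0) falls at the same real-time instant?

frame 89943

Source frame index: (0×3600 + 49×60 + 58) × 60 + 6 = 179886.
Real time: 179886 / (60000/1001) = 30010981/10000 s.
Target frame: (30010981/10000) × (30000/1001) = 89943.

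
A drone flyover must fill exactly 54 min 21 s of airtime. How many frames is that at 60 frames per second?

195660 frames

54 min 21 s = 3261 s.
Frames = 3261 × 60 = 195660.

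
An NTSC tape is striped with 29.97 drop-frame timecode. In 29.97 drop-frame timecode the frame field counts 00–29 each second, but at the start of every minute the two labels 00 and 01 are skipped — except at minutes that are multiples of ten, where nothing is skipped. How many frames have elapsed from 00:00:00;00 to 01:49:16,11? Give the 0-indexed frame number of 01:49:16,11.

As if non-drop at 30 labels/s: (1 × 3600 + 49 × 60 + 16) × 30 + 11 = 196691.
Minute boundaries passed: 109; those not divisible by 10: 109 − 10 = 99; dropped labels = 2 × 99 = 198.
Actual frame index = 196691 − 198 = 196493.

196493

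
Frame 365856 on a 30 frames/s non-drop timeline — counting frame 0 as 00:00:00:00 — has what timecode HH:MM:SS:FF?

365856 ÷ 30 = 12195 full seconds, remainder 6 frames.
12195 s = 3 h 23 min 15 s.
Timecode: 03:23:15:06.

03:23:15:06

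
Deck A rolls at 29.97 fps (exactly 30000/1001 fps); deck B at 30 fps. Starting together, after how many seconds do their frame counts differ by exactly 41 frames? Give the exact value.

The gap grows by |30 − 30000/1001| = 30/1001 frames per second.
Time for a 41-frame gap: 41 ÷ (30/1001) = 41041/30 s.

41041/30 seconds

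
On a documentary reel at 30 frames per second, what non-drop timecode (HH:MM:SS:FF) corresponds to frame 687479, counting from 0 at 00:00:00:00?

687479 ÷ 30 = 22915 full seconds, remainder 29 frames.
22915 s = 6 h 21 min 55 s.
Timecode: 06:21:55:29.

06:21:55:29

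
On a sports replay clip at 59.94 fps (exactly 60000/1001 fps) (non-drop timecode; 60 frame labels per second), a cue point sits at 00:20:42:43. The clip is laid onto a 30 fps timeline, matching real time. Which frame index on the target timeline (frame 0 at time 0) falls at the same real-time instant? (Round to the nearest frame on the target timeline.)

Source frame index: (0×3600 + 20×60 + 42) × 60 + 43 = 74563.
Real time: 74563 / (60000/1001) = 74637563/60000 s.
Target frame: (74637563/60000) × (30) = 74637563/2000 ≈ 37318.781 → 37319.

frame 37319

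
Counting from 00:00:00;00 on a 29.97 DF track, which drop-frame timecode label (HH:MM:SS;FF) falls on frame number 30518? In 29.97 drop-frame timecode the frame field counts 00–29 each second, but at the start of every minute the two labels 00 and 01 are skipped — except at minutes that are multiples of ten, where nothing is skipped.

Ten DF minutes hold 17982 frames, so frame 30518 lies in block 1 (frames 17982–35963) with 12536 frames into that block.
The block's first minute is 1800 frames and the rest 1798 each; 12536 frames reaches minute 6, so 1 × 18 + 6 × 2 = 30 labels have been skipped so far.
Adding those back, label number 30518 + 30 = 30548 at 30 labels/s is 1018 s + 8 f = 0 h 16 min 58 s frame 8, i.e. 00:16:58;08.

00:16:58;08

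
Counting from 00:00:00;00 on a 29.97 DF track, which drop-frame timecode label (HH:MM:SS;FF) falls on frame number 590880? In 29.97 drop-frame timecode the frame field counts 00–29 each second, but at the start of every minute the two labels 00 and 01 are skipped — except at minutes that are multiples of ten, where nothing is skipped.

Each 10-minute DF block holds 10 × 60 × 30 − 9 × 2 = 17982 frames. 590880 ÷ 17982 → 32 full blocks, remainder 15456.
Within the partial block the first minute is 1800 frames and each further minute 1798, so 8 further minute boundaries passed. Total skipped labels = 18 × 32 + 2 × 8 = 592.
Non-drop label index = 590880 + 592 = 591472; at 30 labels/s that is 05:28:35:22, i.e. DF 05:28:35;22.

05:28:35;22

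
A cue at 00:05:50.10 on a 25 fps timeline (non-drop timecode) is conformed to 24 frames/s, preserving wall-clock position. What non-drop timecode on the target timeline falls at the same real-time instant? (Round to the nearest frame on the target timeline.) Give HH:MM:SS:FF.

00:05:50:10

Source frame index: (0×3600 + 5×60 + 50) × 25 + 10 = 8760.
Real time: 8760 / (25) = 1752/5 s.
Target frame: (1752/5) × (24) = 42048/5 ≈ 8409.600 → 8410.
At 24 labels/s: frame 8410 → 00:05:50:10.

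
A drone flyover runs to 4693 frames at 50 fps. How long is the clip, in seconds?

93.86 seconds

Running time = 4693 / (50) = 93.86 s.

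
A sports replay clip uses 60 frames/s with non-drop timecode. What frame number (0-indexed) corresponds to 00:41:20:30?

Total seconds to the label: (0 × 3600 + 41 × 60 + 20) = 2480.
Frame index = 2480 × 60 + 30 = 148830.

frame 148830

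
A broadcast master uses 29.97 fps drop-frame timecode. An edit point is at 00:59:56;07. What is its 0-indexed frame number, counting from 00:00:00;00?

Complete 10-minute blocks: 5, each 17982 frames → 89910.
Remaining 9 whole minutes in the current block: 1800 + 8 × 1798 = 16184 frames.
Within the current minute: 56 × 30 + 7 − 2 = 1685 (labels ;00/;01 skipped at this minute). Total = 89910 + 16184 + 1685 = 107779.

107779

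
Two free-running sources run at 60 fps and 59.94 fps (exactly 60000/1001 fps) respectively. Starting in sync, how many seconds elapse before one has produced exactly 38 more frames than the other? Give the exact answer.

The gap grows by |60000/1001 − 60| = 60/1001 frames per second.
Time for a 38-frame gap: 38 ÷ (60/1001) = 19019/30 s.

19019/30 seconds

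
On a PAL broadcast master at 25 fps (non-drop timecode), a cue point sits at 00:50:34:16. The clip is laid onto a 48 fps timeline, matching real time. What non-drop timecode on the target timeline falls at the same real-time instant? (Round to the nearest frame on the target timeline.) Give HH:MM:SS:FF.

Source frame index: (0×3600 + 50×60 + 34) × 25 + 16 = 75866.
Real time: 75866 / (25) = 75866/25 s.
Target frame: (75866/25) × (48) = 3641568/25 ≈ 145662.720 → 145663.
At 48 labels/s: frame 145663 → 00:50:34:31.

00:50:34:31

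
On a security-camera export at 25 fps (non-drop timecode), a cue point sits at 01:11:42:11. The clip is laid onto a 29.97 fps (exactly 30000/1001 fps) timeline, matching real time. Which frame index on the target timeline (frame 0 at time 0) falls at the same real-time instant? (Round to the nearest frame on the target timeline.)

frame 128944

Source frame index: (1×3600 + 11×60 + 42) × 25 + 11 = 107561.
Real time: 107561 / (25) = 107561/25 s.
Target frame: (107561/25) × (30000/1001) = 129073200/1001 ≈ 128944.256 → 128944.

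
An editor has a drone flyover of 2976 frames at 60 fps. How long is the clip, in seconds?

Running time = 2976 / (60) = 49.6 s.

49.6 seconds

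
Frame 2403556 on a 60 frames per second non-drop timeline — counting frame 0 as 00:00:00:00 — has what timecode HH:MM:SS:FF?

11:07:39:16

2403556 ÷ 60 = 40059 full seconds, remainder 16 frames.
40059 s = 11 h 7 min 39 s.
Timecode: 11:07:39:16.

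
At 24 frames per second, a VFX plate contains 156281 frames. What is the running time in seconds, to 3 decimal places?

Running time = 156281 × 1/24 = 156281/24 s ≈ 6511.708 s.

6511.708 seconds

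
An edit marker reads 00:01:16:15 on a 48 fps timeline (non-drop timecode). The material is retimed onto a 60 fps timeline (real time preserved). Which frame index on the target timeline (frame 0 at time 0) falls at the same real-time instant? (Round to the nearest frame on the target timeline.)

Source frame index: (0×3600 + 1×60 + 16) × 48 + 15 = 3663.
Real time: 3663 / (48) = 1221/16 s.
Target frame: (1221/16) × (60) = 18315/4 ≈ 4578.750 → 4579.

frame 4579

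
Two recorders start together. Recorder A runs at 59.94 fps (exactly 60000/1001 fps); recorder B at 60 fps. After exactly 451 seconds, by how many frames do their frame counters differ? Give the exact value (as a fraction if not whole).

A emits 60000/1001 × 451 = 2460000/91 frames; B emits 60 × 451 = 27060.
Difference = 2460/91 frames (≈ 27.0330); B is ahead of A.

2460/91 frames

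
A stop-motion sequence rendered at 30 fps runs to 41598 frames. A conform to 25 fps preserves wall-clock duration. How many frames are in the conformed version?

Target frames = source frames × (target rate / source rate) = 41598 × (25)/(30) = 41598 × 5/6 = 34665.

34665 frames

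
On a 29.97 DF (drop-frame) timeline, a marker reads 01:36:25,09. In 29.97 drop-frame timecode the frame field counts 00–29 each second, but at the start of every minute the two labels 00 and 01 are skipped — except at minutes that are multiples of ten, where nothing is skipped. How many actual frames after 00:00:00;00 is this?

Complete 10-minute blocks: 9, each 17982 frames → 161838.
Remaining 6 whole minutes in the current block: 1800 + 5 × 1798 = 10790 frames.
Within the current minute: 25 × 30 + 9 − 2 = 757 (labels ;00/;01 skipped at this minute). Total = 161838 + 10790 + 757 = 173385.

173385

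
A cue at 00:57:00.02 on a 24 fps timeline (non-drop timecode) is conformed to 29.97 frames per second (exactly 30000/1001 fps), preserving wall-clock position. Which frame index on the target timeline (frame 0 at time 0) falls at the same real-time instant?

frame 102500

Source frame index: (0×3600 + 57×60 + 0) × 24 + 2 = 82082.
Real time: 82082 / (24) = 41041/12 s.
Target frame: (41041/12) × (30000/1001) = 102500.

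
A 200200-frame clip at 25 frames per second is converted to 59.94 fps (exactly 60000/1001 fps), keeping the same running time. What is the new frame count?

Target frames = source frames × (target rate / source rate) = 200200 × (60000/1001)/(25) = 200200 × 2400/1001 = 480000.

480000 frames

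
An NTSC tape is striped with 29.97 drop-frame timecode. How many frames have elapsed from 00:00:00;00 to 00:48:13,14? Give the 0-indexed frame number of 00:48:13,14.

Complete 10-minute blocks: 4, each 17982 frames → 71928.
Remaining 8 whole minutes in the current block: 1800 + 7 × 1798 = 14386 frames.
Within the current minute: 13 × 30 + 14 − 2 = 402 (labels ;00/;01 skipped at this minute). Total = 71928 + 14386 + 402 = 86716.

86716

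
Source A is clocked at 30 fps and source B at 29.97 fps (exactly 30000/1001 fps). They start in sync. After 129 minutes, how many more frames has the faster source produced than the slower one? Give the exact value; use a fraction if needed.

232200/1001 frames

129 min = 7740 s.
A emits 30 × 7740 = 232200 frames; B emits 30000/1001 × 7740 = 232200000/1001.
Difference = 232200/1001 frames (≈ 231.9680); B is behind A.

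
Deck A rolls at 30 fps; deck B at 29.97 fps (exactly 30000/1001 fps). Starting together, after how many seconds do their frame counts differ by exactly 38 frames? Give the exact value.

The gap grows by |30000/1001 − 30| = 30/1001 frames per second.
Time for a 38-frame gap: 38 ÷ (30/1001) = 19019/15 s.

19019/15 seconds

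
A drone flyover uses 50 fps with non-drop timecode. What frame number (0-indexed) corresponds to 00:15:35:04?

frame 46754

Total seconds to the label: (0 × 3600 + 15 × 60 + 35) = 935.
Frame index = 935 × 50 + 4 = 46754.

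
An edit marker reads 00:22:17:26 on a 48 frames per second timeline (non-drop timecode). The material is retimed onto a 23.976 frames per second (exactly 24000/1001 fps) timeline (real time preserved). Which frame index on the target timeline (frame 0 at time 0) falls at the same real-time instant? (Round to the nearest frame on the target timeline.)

Source frame index: (0×3600 + 22×60 + 17) × 48 + 26 = 64202.
Real time: 64202 / (48) = 32101/24 s.
Target frame: (32101/24) × (24000/1001) = 32101000/1001 ≈ 32068.931 → 32069.

frame 32069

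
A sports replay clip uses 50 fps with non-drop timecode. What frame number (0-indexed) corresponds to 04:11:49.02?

Total seconds to the label: (4 × 3600 + 11 × 60 + 49) = 15109.
Frame index = 15109 × 50 + 2 = 755452.

frame 755452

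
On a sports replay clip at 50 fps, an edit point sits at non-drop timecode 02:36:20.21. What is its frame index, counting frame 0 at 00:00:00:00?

469021

Total seconds to the label: (2 × 3600 + 36 × 60 + 20) = 9380.
Frame index = 9380 × 50 + 21 = 469021.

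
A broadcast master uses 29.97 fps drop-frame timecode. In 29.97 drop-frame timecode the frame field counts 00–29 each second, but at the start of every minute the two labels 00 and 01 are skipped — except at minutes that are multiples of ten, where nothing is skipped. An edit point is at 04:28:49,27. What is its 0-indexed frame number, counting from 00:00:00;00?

483413

As if non-drop at 30 labels/s: (4 × 3600 + 28 × 60 + 49) × 30 + 27 = 483897.
Minute boundaries passed: 268; those not divisible by 10: 268 − 26 = 242; dropped labels = 2 × 242 = 484.
Actual frame index = 483897 − 484 = 483413.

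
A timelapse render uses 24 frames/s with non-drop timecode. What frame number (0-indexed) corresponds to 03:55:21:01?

frame 338905

Total seconds to the label: (3 × 3600 + 55 × 60 + 21) = 14121.
Frame index = 14121 × 24 + 1 = 338905.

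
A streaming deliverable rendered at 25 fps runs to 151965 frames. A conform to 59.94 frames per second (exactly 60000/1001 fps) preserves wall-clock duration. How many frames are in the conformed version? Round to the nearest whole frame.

Frames at target rate = 151965 × (60000/1001) / (25) = 33156000/91 ≈ 364351.648.
Nearest whole frame: 364352.

364352 frames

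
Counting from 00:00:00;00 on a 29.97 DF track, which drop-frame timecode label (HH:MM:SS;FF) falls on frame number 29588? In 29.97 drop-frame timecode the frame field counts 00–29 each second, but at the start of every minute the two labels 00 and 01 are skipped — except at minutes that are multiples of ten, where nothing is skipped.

Ten DF minutes hold 17982 frames, so frame 29588 lies in block 1 (frames 17982–35963) with 11606 frames into that block.
The block's first minute is 1800 frames and the rest 1798 each; 11606 frames reaches minute 6, so 1 × 18 + 6 × 2 = 30 labels have been skipped so far.
Adding those back, label number 29588 + 30 = 29618 at 30 labels/s is 987 s + 8 f = 0 h 16 min 27 s frame 8, i.e. 00:16:27;08.

00:16:27;08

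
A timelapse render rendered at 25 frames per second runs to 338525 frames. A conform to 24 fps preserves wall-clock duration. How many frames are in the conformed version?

324984 frames

Target frames = source frames × (target rate / source rate) = 338525 × (24)/(25) = 338525 × 24/25 = 324984.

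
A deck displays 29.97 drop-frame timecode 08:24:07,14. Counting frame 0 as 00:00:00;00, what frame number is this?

906516

Complete 10-minute blocks: 50, each 17982 frames → 899100.
Remaining 4 whole minutes in the current block: 1800 + 3 × 1798 = 7194 frames.
Within the current minute: 7 × 30 + 14 − 2 = 222 (labels ;00/;01 skipped at this minute). Total = 899100 + 7194 + 222 = 906516.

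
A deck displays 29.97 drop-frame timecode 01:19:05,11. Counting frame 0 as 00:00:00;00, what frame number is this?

Complete 10-minute blocks: 7, each 17982 frames → 125874.
Remaining 9 whole minutes in the current block: 1800 + 8 × 1798 = 16184 frames.
Within the current minute: 5 × 30 + 11 − 2 = 159 (labels ;00/;01 skipped at this minute). Total = 125874 + 16184 + 159 = 142217.

142217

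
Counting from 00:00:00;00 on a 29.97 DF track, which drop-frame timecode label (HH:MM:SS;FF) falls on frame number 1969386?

18:15:11;28

Ten DF minutes hold 17982 frames, so frame 1969386 lies in block 109 (frames 1960038–1978019) with 9348 frames into that block.
The block's first minute is 1800 frames and the rest 1798 each; 9348 frames reaches minute 5, so 109 × 18 + 5 × 2 = 1972 labels have been skipped so far.
Adding those back, label number 1969386 + 1972 = 1971358 at 30 labels/s is 65711 s + 28 f = 18 h 15 min 11 s frame 28, i.e. 18:15:11;28.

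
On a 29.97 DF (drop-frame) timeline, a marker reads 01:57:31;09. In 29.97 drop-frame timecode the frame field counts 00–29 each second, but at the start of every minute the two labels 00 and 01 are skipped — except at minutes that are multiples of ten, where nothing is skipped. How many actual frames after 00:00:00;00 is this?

211327

Complete 10-minute blocks: 11, each 17982 frames → 197802.
Remaining 7 whole minutes in the current block: 1800 + 6 × 1798 = 12588 frames.
Within the current minute: 31 × 30 + 9 − 2 = 937 (labels ;00/;01 skipped at this minute). Total = 197802 + 12588 + 937 = 211327.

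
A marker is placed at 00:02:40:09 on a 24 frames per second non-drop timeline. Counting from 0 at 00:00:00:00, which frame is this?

frame 3849

Total seconds to the label: (0 × 3600 + 2 × 60 + 40) = 160.
Frame index = 160 × 24 + 9 = 3849.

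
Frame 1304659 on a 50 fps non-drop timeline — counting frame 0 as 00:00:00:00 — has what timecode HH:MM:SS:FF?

07:14:53:09

1304659 ÷ 50 = 26093 full seconds, remainder 9 frames.
26093 s = 7 h 14 min 53 s.
Timecode: 07:14:53:09.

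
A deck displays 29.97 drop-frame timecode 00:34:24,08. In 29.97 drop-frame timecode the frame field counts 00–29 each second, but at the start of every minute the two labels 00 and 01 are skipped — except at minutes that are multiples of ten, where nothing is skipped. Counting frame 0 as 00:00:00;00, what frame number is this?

As if non-drop at 30 labels/s: (0 × 3600 + 34 × 60 + 24) × 30 + 8 = 61928.
Minute boundaries passed: 34; those not divisible by 10: 34 − 3 = 31; dropped labels = 2 × 31 = 62.
Actual frame index = 61928 − 62 = 61866.

61866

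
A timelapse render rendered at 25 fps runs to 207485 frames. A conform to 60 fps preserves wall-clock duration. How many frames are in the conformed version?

497964 frames

Target frames = source frames × (target rate / source rate) = 207485 × (60)/(25) = 207485 × 12/5 = 497964.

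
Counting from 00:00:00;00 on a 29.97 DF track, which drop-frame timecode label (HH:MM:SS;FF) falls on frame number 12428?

Each 10-minute DF block holds 10 × 60 × 30 − 9 × 2 = 17982 frames. 12428 ÷ 17982 → 0 full blocks, remainder 12428.
Within the partial block the first minute is 1800 frames and each further minute 1798, so 6 further minute boundaries passed. Total skipped labels = 18 × 0 + 2 × 6 = 12.
Non-drop label index = 12428 + 12 = 12440; at 30 labels/s that is 00:06:54:20, i.e. DF 00:06:54;20.

00:06:54;20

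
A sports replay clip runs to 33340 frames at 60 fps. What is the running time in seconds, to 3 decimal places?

Running time = 33340 × 1/60 = 1667/3 s ≈ 555.667 s.

555.667 seconds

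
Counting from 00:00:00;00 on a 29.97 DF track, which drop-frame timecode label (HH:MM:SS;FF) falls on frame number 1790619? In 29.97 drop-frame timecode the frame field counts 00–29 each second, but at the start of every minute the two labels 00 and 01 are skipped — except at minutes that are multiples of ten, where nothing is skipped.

Ten DF minutes hold 17982 frames, so frame 1790619 lies in block 99 (frames 1780218–1798199) with 10401 frames into that block.
The block's first minute is 1800 frames and the rest 1798 each; 10401 frames reaches minute 5, so 99 × 18 + 5 × 2 = 1792 labels have been skipped so far.
Adding those back, label number 1790619 + 1792 = 1792411 at 30 labels/s is 59747 s + 1 f = 16 h 35 min 47 s frame 1, i.e. 16:35:47;01.

16:35:47;01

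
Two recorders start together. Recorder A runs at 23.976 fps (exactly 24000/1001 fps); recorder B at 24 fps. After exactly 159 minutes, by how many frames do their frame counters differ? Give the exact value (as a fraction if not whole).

228960/1001 frames

159 min = 9540 s.
A emits 24000/1001 × 9540 = 228960000/1001 frames; B emits 24 × 9540 = 228960.
Difference = 228960/1001 frames (≈ 228.7313); B is ahead of A.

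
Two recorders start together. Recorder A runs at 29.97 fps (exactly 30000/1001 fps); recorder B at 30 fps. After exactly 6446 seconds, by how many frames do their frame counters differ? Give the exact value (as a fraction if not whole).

A emits 30000/1001 × 6446 = 17580000/91 frames; B emits 30 × 6446 = 193380.
Difference = 17580/91 frames (≈ 193.1868); B is ahead of A.

17580/91 frames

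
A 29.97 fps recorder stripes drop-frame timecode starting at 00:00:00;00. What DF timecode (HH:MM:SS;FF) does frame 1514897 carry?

14:02:27;03

Each 10-minute DF block holds 10 × 60 × 30 − 9 × 2 = 17982 frames. 1514897 ÷ 17982 → 84 full blocks, remainder 4409.
Within the partial block the first minute is 1800 frames and each further minute 1798, so 2 further minute boundaries passed. Total skipped labels = 18 × 84 + 2 × 2 = 1516.
Non-drop label index = 1514897 + 1516 = 1516413; at 30 labels/s that is 14:02:27:03, i.e. DF 14:02:27;03.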